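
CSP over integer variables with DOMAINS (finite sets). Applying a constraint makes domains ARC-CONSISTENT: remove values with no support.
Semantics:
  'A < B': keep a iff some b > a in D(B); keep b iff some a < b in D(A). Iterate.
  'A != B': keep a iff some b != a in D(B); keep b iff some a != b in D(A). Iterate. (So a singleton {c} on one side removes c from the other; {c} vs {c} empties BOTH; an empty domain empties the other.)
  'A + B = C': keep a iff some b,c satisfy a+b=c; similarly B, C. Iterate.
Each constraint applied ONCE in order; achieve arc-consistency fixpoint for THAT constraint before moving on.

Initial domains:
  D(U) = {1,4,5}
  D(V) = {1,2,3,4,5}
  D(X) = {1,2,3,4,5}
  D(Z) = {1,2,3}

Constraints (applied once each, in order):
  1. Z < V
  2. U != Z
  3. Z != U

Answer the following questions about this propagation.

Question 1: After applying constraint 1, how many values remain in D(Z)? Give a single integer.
Answer: 3

Derivation:
Constraint 1 (Z < V) on D(Z)={1,2,3} D(V)={1,2,3,4,5}: V {1,2,3,4,5}->{2,3,4,5}
So after constraint 1: D(Z)={1,2,3}, size = 3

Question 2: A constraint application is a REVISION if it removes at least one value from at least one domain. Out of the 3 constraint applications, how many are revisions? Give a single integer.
Answer: 1

Derivation:
Constraint 1 (Z < V) on D(Z)={1,2,3} D(V)={1,2,3,4,5}: V {1,2,3,4,5}->{2,3,4,5} => REVISION
Constraint 2 (U != Z) on D(U)={1,4,5} D(Z)={1,2,3}: no change => not a revision
Constraint 3 (Z != U) on D(Z)={1,2,3} D(U)={1,4,5}: no change => not a revision
Total revisions = 1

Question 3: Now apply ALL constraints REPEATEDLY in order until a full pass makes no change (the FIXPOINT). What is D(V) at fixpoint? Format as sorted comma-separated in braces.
pass 0 (initial): D(V)={1,2,3,4,5}
pass 1: V {1,2,3,4,5}->{2,3,4,5}
pass 2: no change
Fixpoint after 2 passes: D(V) = {2,3,4,5}

Answer: {2,3,4,5}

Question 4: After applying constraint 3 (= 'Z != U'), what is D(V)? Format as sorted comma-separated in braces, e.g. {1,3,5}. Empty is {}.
Constraint 1 (Z < V) on D(Z)={1,2,3} D(V)={1,2,3,4,5}: V {1,2,3,4,5}->{2,3,4,5}
Constraint 2 (U != Z) on D(U)={1,4,5} D(Z)={1,2,3}: no change
Constraint 3 (Z != U) on D(Z)={1,2,3} D(U)={1,4,5}: no change
So after constraint 3: D(V) = {2,3,4,5}

Answer: {2,3,4,5}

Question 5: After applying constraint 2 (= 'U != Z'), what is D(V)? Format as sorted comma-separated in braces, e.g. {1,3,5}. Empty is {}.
Answer: {2,3,4,5}

Derivation:
Constraint 1 (Z < V) on D(Z)={1,2,3} D(V)={1,2,3,4,5}: V {1,2,3,4,5}->{2,3,4,5}
Constraint 2 (U != Z) on D(U)={1,4,5} D(Z)={1,2,3}: no change
So after constraint 2: D(V) = {2,3,4,5}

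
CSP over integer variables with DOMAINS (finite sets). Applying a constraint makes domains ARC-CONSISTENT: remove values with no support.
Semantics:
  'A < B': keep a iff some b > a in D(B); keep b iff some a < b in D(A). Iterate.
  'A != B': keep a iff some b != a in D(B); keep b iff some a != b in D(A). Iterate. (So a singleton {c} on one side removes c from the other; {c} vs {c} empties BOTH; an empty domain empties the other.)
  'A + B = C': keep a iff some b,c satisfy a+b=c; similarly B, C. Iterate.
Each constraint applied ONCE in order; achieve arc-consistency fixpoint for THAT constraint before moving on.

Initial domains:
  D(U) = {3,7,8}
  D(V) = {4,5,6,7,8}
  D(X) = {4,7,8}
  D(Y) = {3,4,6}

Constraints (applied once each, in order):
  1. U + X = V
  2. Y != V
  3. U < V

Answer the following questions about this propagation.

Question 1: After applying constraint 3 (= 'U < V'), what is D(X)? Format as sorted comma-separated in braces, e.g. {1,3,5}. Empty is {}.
Constraint 1 (U + X = V) on D(U)={3,7,8} D(X)={4,7,8} D(V)={4,5,6,7,8}: U {3,7,8}->{3}; X {4,7,8}->{4}; V {4,5,6,7,8}->{7}
Constraint 2 (Y != V) on D(Y)={3,4,6} D(V)={7}: no change
Constraint 3 (U < V) on D(U)={3} D(V)={7}: no change
So after constraint 3: D(X) = {4}

Answer: {4}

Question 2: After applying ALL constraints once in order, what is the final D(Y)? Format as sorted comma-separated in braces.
Constraint 1 (U + X = V) on D(U)={3,7,8} D(X)={4,7,8} D(V)={4,5,6,7,8}: U {3,7,8}->{3}; X {4,7,8}->{4}; V {4,5,6,7,8}->{7}
Constraint 2 (Y != V) on D(Y)={3,4,6} D(V)={7}: no change
Constraint 3 (U < V) on D(U)={3} D(V)={7}: no change
So after all 3 constraints: D(Y) = {3,4,6}

Answer: {3,4,6}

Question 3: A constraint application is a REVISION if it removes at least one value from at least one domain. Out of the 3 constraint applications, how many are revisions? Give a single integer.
Answer: 1

Derivation:
Constraint 1 (U + X = V) on D(U)={3,7,8} D(X)={4,7,8} D(V)={4,5,6,7,8}: U {3,7,8}->{3}; X {4,7,8}->{4}; V {4,5,6,7,8}->{7} => REVISION
Constraint 2 (Y != V) on D(Y)={3,4,6} D(V)={7}: no change => not a revision
Constraint 3 (U < V) on D(U)={3} D(V)={7}: no change => not a revision
Total revisions = 1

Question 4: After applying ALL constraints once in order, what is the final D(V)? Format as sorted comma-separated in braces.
Constraint 1 (U + X = V) on D(U)={3,7,8} D(X)={4,7,8} D(V)={4,5,6,7,8}: U {3,7,8}->{3}; X {4,7,8}->{4}; V {4,5,6,7,8}->{7}
Constraint 2 (Y != V) on D(Y)={3,4,6} D(V)={7}: no change
Constraint 3 (U < V) on D(U)={3} D(V)={7}: no change
So after all 3 constraints: D(V) = {7}

Answer: {7}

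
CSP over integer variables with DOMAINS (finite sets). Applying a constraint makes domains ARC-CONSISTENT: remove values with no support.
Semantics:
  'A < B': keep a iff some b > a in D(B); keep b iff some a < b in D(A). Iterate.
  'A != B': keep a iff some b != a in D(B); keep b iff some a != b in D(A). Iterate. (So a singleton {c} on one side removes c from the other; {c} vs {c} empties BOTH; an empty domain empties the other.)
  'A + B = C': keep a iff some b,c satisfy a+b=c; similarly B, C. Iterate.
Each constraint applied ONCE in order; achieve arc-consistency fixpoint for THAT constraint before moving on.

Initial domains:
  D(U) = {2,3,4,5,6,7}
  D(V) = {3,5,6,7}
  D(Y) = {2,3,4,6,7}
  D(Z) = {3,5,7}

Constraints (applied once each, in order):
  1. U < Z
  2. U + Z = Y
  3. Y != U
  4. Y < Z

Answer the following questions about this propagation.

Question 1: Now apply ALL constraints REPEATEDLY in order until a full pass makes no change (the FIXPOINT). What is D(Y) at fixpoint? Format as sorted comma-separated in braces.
Answer: {}

Derivation:
pass 0 (initial): D(Y)={2,3,4,6,7}
pass 1: U {2,3,4,5,6,7}->{2,3,4}; Y {2,3,4,6,7}->{}; Z {3,5,7}->{}
pass 2: U {2,3,4}->{}
pass 3: no change
Fixpoint after 3 passes: D(Y) = {}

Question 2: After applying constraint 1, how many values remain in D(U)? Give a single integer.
Constraint 1 (U < Z) on D(U)={2,3,4,5,6,7} D(Z)={3,5,7}: U {2,3,4,5,6,7}->{2,3,4,5,6}
So after constraint 1: D(U)={2,3,4,5,6}, size = 5

Answer: 5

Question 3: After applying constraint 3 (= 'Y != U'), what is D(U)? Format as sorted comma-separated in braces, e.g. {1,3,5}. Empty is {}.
Answer: {2,3,4}

Derivation:
Constraint 1 (U < Z) on D(U)={2,3,4,5,6,7} D(Z)={3,5,7}: U {2,3,4,5,6,7}->{2,3,4,5,6}
Constraint 2 (U + Z = Y) on D(U)={2,3,4,5,6} D(Z)={3,5,7} D(Y)={2,3,4,6,7}: U {2,3,4,5,6}->{2,3,4}; Z {3,5,7}->{3,5}; Y {2,3,4,6,7}->{6,7}
Constraint 3 (Y != U) on D(Y)={6,7} D(U)={2,3,4}: no change
So after constraint 3: D(U) = {2,3,4}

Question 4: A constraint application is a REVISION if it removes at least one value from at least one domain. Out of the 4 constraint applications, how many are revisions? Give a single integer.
Answer: 3

Derivation:
Constraint 1 (U < Z) on D(U)={2,3,4,5,6,7} D(Z)={3,5,7}: U {2,3,4,5,6,7}->{2,3,4,5,6} => REVISION
Constraint 2 (U + Z = Y) on D(U)={2,3,4,5,6} D(Z)={3,5,7} D(Y)={2,3,4,6,7}: U {2,3,4,5,6}->{2,3,4}; Z {3,5,7}->{3,5}; Y {2,3,4,6,7}->{6,7} => REVISION
Constraint 3 (Y != U) on D(Y)={6,7} D(U)={2,3,4}: no change => not a revision
Constraint 4 (Y < Z) on D(Y)={6,7} D(Z)={3,5}: Y {6,7}->{}; Z {3,5}->{} => REVISION
Total revisions = 3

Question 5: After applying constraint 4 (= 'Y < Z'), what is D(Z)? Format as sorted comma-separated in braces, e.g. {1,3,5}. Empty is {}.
Answer: {}

Derivation:
Constraint 1 (U < Z) on D(U)={2,3,4,5,6,7} D(Z)={3,5,7}: U {2,3,4,5,6,7}->{2,3,4,5,6}
Constraint 2 (U + Z = Y) on D(U)={2,3,4,5,6} D(Z)={3,5,7} D(Y)={2,3,4,6,7}: U {2,3,4,5,6}->{2,3,4}; Z {3,5,7}->{3,5}; Y {2,3,4,6,7}->{6,7}
Constraint 3 (Y != U) on D(Y)={6,7} D(U)={2,3,4}: no change
Constraint 4 (Y < Z) on D(Y)={6,7} D(Z)={3,5}: Y {6,7}->{}; Z {3,5}->{}
So after constraint 4: D(Z) = {}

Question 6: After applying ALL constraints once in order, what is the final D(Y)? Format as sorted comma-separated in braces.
Answer: {}

Derivation:
Constraint 1 (U < Z) on D(U)={2,3,4,5,6,7} D(Z)={3,5,7}: U {2,3,4,5,6,7}->{2,3,4,5,6}
Constraint 2 (U + Z = Y) on D(U)={2,3,4,5,6} D(Z)={3,5,7} D(Y)={2,3,4,6,7}: U {2,3,4,5,6}->{2,3,4}; Z {3,5,7}->{3,5}; Y {2,3,4,6,7}->{6,7}
Constraint 3 (Y != U) on D(Y)={6,7} D(U)={2,3,4}: no change
Constraint 4 (Y < Z) on D(Y)={6,7} D(Z)={3,5}: Y {6,7}->{}; Z {3,5}->{}
So after all 4 constraints: D(Y) = {}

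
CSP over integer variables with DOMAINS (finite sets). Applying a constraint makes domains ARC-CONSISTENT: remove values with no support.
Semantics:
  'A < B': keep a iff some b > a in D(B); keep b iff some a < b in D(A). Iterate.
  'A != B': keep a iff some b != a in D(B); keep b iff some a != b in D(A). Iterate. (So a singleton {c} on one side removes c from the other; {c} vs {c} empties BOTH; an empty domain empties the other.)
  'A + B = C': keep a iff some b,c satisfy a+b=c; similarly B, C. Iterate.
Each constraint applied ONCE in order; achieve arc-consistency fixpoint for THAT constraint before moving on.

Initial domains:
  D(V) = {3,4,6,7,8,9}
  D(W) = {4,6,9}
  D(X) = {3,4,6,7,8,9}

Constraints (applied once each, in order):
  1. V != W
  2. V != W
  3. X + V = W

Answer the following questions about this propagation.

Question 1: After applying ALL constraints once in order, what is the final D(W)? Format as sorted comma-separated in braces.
Constraint 1 (V != W) on D(V)={3,4,6,7,8,9} D(W)={4,6,9}: no change
Constraint 2 (V != W) on D(V)={3,4,6,7,8,9} D(W)={4,6,9}: no change
Constraint 3 (X + V = W) on D(X)={3,4,6,7,8,9} D(V)={3,4,6,7,8,9} D(W)={4,6,9}: X {3,4,6,7,8,9}->{3,6}; V {3,4,6,7,8,9}->{3,6}; W {4,6,9}->{6,9}
So after all 3 constraints: D(W) = {6,9}

Answer: {6,9}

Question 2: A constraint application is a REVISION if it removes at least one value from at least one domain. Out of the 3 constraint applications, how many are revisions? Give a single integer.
Constraint 1 (V != W) on D(V)={3,4,6,7,8,9} D(W)={4,6,9}: no change => not a revision
Constraint 2 (V != W) on D(V)={3,4,6,7,8,9} D(W)={4,6,9}: no change => not a revision
Constraint 3 (X + V = W) on D(X)={3,4,6,7,8,9} D(V)={3,4,6,7,8,9} D(W)={4,6,9}: X {3,4,6,7,8,9}->{3,6}; V {3,4,6,7,8,9}->{3,6}; W {4,6,9}->{6,9} => REVISION
Total revisions = 1

Answer: 1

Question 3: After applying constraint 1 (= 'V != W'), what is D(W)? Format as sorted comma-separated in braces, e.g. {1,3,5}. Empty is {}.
Constraint 1 (V != W) on D(V)={3,4,6,7,8,9} D(W)={4,6,9}: no change
So after constraint 1: D(W) = {4,6,9}

Answer: {4,6,9}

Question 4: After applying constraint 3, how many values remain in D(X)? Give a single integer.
Answer: 2

Derivation:
Constraint 1 (V != W) on D(V)={3,4,6,7,8,9} D(W)={4,6,9}: no change
Constraint 2 (V != W) on D(V)={3,4,6,7,8,9} D(W)={4,6,9}: no change
Constraint 3 (X + V = W) on D(X)={3,4,6,7,8,9} D(V)={3,4,6,7,8,9} D(W)={4,6,9}: X {3,4,6,7,8,9}->{3,6}; V {3,4,6,7,8,9}->{3,6}; W {4,6,9}->{6,9}
So after constraint 3: D(X)={3,6}, size = 2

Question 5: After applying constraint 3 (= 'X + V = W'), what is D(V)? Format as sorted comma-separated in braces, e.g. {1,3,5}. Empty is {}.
Constraint 1 (V != W) on D(V)={3,4,6,7,8,9} D(W)={4,6,9}: no change
Constraint 2 (V != W) on D(V)={3,4,6,7,8,9} D(W)={4,6,9}: no change
Constraint 3 (X + V = W) on D(X)={3,4,6,7,8,9} D(V)={3,4,6,7,8,9} D(W)={4,6,9}: X {3,4,6,7,8,9}->{3,6}; V {3,4,6,7,8,9}->{3,6}; W {4,6,9}->{6,9}
So after constraint 3: D(V) = {3,6}

Answer: {3,6}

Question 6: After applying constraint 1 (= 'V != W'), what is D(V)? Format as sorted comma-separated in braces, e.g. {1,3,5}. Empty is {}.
Answer: {3,4,6,7,8,9}

Derivation:
Constraint 1 (V != W) on D(V)={3,4,6,7,8,9} D(W)={4,6,9}: no change
So after constraint 1: D(V) = {3,4,6,7,8,9}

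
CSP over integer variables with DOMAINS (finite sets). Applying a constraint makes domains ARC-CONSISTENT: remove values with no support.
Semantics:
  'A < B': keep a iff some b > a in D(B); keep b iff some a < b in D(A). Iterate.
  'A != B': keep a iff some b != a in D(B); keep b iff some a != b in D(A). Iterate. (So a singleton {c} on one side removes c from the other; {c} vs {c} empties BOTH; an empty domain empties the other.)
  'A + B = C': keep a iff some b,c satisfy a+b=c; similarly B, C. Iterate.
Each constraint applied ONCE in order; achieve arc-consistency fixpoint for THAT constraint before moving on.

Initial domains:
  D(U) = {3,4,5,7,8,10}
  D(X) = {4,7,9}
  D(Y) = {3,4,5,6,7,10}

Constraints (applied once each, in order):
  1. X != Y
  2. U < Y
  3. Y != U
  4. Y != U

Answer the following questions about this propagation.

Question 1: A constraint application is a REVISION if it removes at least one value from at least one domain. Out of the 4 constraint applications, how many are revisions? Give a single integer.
Constraint 1 (X != Y) on D(X)={4,7,9} D(Y)={3,4,5,6,7,10}: no change => not a revision
Constraint 2 (U < Y) on D(U)={3,4,5,7,8,10} D(Y)={3,4,5,6,7,10}: U {3,4,5,7,8,10}->{3,4,5,7,8}; Y {3,4,5,6,7,10}->{4,5,6,7,10} => REVISION
Constraint 3 (Y != U) on D(Y)={4,5,6,7,10} D(U)={3,4,5,7,8}: no change => not a revision
Constraint 4 (Y != U) on D(Y)={4,5,6,7,10} D(U)={3,4,5,7,8}: no change => not a revision
Total revisions = 1

Answer: 1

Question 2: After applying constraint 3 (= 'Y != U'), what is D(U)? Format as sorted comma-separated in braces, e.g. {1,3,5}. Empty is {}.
Answer: {3,4,5,7,8}

Derivation:
Constraint 1 (X != Y) on D(X)={4,7,9} D(Y)={3,4,5,6,7,10}: no change
Constraint 2 (U < Y) on D(U)={3,4,5,7,8,10} D(Y)={3,4,5,6,7,10}: U {3,4,5,7,8,10}->{3,4,5,7,8}; Y {3,4,5,6,7,10}->{4,5,6,7,10}
Constraint 3 (Y != U) on D(Y)={4,5,6,7,10} D(U)={3,4,5,7,8}: no change
So after constraint 3: D(U) = {3,4,5,7,8}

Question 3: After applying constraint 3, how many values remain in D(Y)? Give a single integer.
Answer: 5

Derivation:
Constraint 1 (X != Y) on D(X)={4,7,9} D(Y)={3,4,5,6,7,10}: no change
Constraint 2 (U < Y) on D(U)={3,4,5,7,8,10} D(Y)={3,4,5,6,7,10}: U {3,4,5,7,8,10}->{3,4,5,7,8}; Y {3,4,5,6,7,10}->{4,5,6,7,10}
Constraint 3 (Y != U) on D(Y)={4,5,6,7,10} D(U)={3,4,5,7,8}: no change
So after constraint 3: D(Y)={4,5,6,7,10}, size = 5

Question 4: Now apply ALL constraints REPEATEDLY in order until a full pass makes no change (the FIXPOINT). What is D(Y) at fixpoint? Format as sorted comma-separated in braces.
pass 0 (initial): D(Y)={3,4,5,6,7,10}
pass 1: U {3,4,5,7,8,10}->{3,4,5,7,8}; Y {3,4,5,6,7,10}->{4,5,6,7,10}
pass 2: no change
Fixpoint after 2 passes: D(Y) = {4,5,6,7,10}

Answer: {4,5,6,7,10}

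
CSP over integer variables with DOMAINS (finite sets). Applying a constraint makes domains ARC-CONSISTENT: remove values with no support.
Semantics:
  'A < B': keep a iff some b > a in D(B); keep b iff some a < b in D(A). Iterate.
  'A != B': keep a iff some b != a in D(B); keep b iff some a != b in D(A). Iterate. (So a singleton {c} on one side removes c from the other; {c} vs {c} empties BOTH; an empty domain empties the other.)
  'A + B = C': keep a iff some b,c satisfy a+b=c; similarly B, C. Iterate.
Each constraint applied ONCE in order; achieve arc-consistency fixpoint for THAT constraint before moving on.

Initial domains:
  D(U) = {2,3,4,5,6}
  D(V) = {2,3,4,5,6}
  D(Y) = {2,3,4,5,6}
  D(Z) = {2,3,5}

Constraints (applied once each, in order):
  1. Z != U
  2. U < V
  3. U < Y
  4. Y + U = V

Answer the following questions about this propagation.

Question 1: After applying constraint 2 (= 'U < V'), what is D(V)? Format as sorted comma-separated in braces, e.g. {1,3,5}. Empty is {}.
Constraint 1 (Z != U) on D(Z)={2,3,5} D(U)={2,3,4,5,6}: no change
Constraint 2 (U < V) on D(U)={2,3,4,5,6} D(V)={2,3,4,5,6}: U {2,3,4,5,6}->{2,3,4,5}; V {2,3,4,5,6}->{3,4,5,6}
So after constraint 2: D(V) = {3,4,5,6}

Answer: {3,4,5,6}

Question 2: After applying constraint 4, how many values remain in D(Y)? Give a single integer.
Constraint 1 (Z != U) on D(Z)={2,3,5} D(U)={2,3,4,5,6}: no change
Constraint 2 (U < V) on D(U)={2,3,4,5,6} D(V)={2,3,4,5,6}: U {2,3,4,5,6}->{2,3,4,5}; V {2,3,4,5,6}->{3,4,5,6}
Constraint 3 (U < Y) on D(U)={2,3,4,5} D(Y)={2,3,4,5,6}: Y {2,3,4,5,6}->{3,4,5,6}
Constraint 4 (Y + U = V) on D(Y)={3,4,5,6} D(U)={2,3,4,5} D(V)={3,4,5,6}: Y {3,4,5,6}->{3,4}; U {2,3,4,5}->{2,3}; V {3,4,5,6}->{5,6}
So after constraint 4: D(Y)={3,4}, size = 2

Answer: 2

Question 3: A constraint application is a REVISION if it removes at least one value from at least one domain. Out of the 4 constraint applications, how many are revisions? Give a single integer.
Constraint 1 (Z != U) on D(Z)={2,3,5} D(U)={2,3,4,5,6}: no change => not a revision
Constraint 2 (U < V) on D(U)={2,3,4,5,6} D(V)={2,3,4,5,6}: U {2,3,4,5,6}->{2,3,4,5}; V {2,3,4,5,6}->{3,4,5,6} => REVISION
Constraint 3 (U < Y) on D(U)={2,3,4,5} D(Y)={2,3,4,5,6}: Y {2,3,4,5,6}->{3,4,5,6} => REVISION
Constraint 4 (Y + U = V) on D(Y)={3,4,5,6} D(U)={2,3,4,5} D(V)={3,4,5,6}: Y {3,4,5,6}->{3,4}; U {2,3,4,5}->{2,3}; V {3,4,5,6}->{5,6} => REVISION
Total revisions = 3

Answer: 3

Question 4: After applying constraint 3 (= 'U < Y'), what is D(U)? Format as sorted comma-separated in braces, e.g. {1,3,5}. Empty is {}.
Answer: {2,3,4,5}

Derivation:
Constraint 1 (Z != U) on D(Z)={2,3,5} D(U)={2,3,4,5,6}: no change
Constraint 2 (U < V) on D(U)={2,3,4,5,6} D(V)={2,3,4,5,6}: U {2,3,4,5,6}->{2,3,4,5}; V {2,3,4,5,6}->{3,4,5,6}
Constraint 3 (U < Y) on D(U)={2,3,4,5} D(Y)={2,3,4,5,6}: Y {2,3,4,5,6}->{3,4,5,6}
So after constraint 3: D(U) = {2,3,4,5}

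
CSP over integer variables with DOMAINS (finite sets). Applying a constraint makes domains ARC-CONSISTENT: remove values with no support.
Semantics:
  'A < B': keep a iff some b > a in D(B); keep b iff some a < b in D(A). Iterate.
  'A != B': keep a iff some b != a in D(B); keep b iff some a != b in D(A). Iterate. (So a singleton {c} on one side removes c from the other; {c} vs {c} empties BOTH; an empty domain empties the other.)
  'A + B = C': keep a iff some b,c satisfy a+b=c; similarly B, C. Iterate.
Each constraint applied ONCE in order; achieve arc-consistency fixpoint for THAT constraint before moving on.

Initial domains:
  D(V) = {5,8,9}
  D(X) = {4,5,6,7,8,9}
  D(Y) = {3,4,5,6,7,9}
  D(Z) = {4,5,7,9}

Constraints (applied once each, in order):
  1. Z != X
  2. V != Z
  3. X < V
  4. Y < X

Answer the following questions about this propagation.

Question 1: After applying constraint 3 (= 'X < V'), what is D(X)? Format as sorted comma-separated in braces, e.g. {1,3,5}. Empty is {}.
Answer: {4,5,6,7,8}

Derivation:
Constraint 1 (Z != X) on D(Z)={4,5,7,9} D(X)={4,5,6,7,8,9}: no change
Constraint 2 (V != Z) on D(V)={5,8,9} D(Z)={4,5,7,9}: no change
Constraint 3 (X < V) on D(X)={4,5,6,7,8,9} D(V)={5,8,9}: X {4,5,6,7,8,9}->{4,5,6,7,8}
So after constraint 3: D(X) = {4,5,6,7,8}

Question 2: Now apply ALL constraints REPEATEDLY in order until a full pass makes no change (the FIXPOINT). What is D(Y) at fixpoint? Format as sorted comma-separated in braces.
pass 0 (initial): D(Y)={3,4,5,6,7,9}
pass 1: X {4,5,6,7,8,9}->{4,5,6,7,8}; Y {3,4,5,6,7,9}->{3,4,5,6,7}
pass 2: no change
Fixpoint after 2 passes: D(Y) = {3,4,5,6,7}

Answer: {3,4,5,6,7}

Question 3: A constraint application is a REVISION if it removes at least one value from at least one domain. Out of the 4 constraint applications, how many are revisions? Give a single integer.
Answer: 2

Derivation:
Constraint 1 (Z != X) on D(Z)={4,5,7,9} D(X)={4,5,6,7,8,9}: no change => not a revision
Constraint 2 (V != Z) on D(V)={5,8,9} D(Z)={4,5,7,9}: no change => not a revision
Constraint 3 (X < V) on D(X)={4,5,6,7,8,9} D(V)={5,8,9}: X {4,5,6,7,8,9}->{4,5,6,7,8} => REVISION
Constraint 4 (Y < X) on D(Y)={3,4,5,6,7,9} D(X)={4,5,6,7,8}: Y {3,4,5,6,7,9}->{3,4,5,6,7} => REVISION
Total revisions = 2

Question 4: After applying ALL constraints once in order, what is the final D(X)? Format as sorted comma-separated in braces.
Constraint 1 (Z != X) on D(Z)={4,5,7,9} D(X)={4,5,6,7,8,9}: no change
Constraint 2 (V != Z) on D(V)={5,8,9} D(Z)={4,5,7,9}: no change
Constraint 3 (X < V) on D(X)={4,5,6,7,8,9} D(V)={5,8,9}: X {4,5,6,7,8,9}->{4,5,6,7,8}
Constraint 4 (Y < X) on D(Y)={3,4,5,6,7,9} D(X)={4,5,6,7,8}: Y {3,4,5,6,7,9}->{3,4,5,6,7}
So after all 4 constraints: D(X) = {4,5,6,7,8}

Answer: {4,5,6,7,8}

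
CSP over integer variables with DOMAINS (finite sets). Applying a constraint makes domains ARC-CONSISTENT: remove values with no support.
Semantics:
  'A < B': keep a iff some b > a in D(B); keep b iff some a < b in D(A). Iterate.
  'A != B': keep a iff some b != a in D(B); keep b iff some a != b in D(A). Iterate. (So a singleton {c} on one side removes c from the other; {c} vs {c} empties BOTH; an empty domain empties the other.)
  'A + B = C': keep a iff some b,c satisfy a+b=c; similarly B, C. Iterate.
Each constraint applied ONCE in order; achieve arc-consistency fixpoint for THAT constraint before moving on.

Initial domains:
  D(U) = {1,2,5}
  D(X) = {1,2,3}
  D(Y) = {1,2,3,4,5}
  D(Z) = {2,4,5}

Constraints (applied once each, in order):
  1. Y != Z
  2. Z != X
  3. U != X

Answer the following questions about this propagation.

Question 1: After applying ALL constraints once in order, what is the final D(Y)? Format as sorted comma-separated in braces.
Answer: {1,2,3,4,5}

Derivation:
Constraint 1 (Y != Z) on D(Y)={1,2,3,4,5} D(Z)={2,4,5}: no change
Constraint 2 (Z != X) on D(Z)={2,4,5} D(X)={1,2,3}: no change
Constraint 3 (U != X) on D(U)={1,2,5} D(X)={1,2,3}: no change
So after all 3 constraints: D(Y) = {1,2,3,4,5}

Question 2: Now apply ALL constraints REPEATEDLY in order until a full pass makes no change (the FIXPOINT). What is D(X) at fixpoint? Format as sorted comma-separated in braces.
Answer: {1,2,3}

Derivation:
pass 0 (initial): D(X)={1,2,3}
pass 1: no change
Fixpoint after 1 passes: D(X) = {1,2,3}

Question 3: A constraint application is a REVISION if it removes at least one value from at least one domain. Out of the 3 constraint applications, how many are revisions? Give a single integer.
Constraint 1 (Y != Z) on D(Y)={1,2,3,4,5} D(Z)={2,4,5}: no change => not a revision
Constraint 2 (Z != X) on D(Z)={2,4,5} D(X)={1,2,3}: no change => not a revision
Constraint 3 (U != X) on D(U)={1,2,5} D(X)={1,2,3}: no change => not a revision
Total revisions = 0

Answer: 0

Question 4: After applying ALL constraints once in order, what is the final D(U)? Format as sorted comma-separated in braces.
Answer: {1,2,5}

Derivation:
Constraint 1 (Y != Z) on D(Y)={1,2,3,4,5} D(Z)={2,4,5}: no change
Constraint 2 (Z != X) on D(Z)={2,4,5} D(X)={1,2,3}: no change
Constraint 3 (U != X) on D(U)={1,2,5} D(X)={1,2,3}: no change
So after all 3 constraints: D(U) = {1,2,5}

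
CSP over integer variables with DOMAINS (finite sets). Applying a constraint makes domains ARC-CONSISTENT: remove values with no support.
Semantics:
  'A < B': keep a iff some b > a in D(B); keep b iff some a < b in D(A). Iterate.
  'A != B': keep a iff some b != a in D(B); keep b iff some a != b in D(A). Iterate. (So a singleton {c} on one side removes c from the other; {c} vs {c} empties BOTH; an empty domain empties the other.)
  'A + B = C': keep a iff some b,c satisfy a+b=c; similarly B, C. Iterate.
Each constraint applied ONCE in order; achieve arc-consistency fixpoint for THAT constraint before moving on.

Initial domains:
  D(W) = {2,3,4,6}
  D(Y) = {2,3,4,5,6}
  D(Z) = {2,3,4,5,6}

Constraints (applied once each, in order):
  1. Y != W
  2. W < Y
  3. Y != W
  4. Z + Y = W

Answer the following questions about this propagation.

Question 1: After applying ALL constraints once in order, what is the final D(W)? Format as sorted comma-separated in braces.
Answer: {}

Derivation:
Constraint 1 (Y != W) on D(Y)={2,3,4,5,6} D(W)={2,3,4,6}: no change
Constraint 2 (W < Y) on D(W)={2,3,4,6} D(Y)={2,3,4,5,6}: W {2,3,4,6}->{2,3,4}; Y {2,3,4,5,6}->{3,4,5,6}
Constraint 3 (Y != W) on D(Y)={3,4,5,6} D(W)={2,3,4}: no change
Constraint 4 (Z + Y = W) on D(Z)={2,3,4,5,6} D(Y)={3,4,5,6} D(W)={2,3,4}: Z {2,3,4,5,6}->{}; Y {3,4,5,6}->{}; W {2,3,4}->{}
So after all 4 constraints: D(W) = {}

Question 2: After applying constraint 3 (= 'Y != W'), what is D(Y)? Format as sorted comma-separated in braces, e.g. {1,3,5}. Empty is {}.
Answer: {3,4,5,6}

Derivation:
Constraint 1 (Y != W) on D(Y)={2,3,4,5,6} D(W)={2,3,4,6}: no change
Constraint 2 (W < Y) on D(W)={2,3,4,6} D(Y)={2,3,4,5,6}: W {2,3,4,6}->{2,3,4}; Y {2,3,4,5,6}->{3,4,5,6}
Constraint 3 (Y != W) on D(Y)={3,4,5,6} D(W)={2,3,4}: no change
So after constraint 3: D(Y) = {3,4,5,6}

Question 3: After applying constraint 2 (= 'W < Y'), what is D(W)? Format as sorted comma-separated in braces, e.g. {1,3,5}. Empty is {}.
Answer: {2,3,4}

Derivation:
Constraint 1 (Y != W) on D(Y)={2,3,4,5,6} D(W)={2,3,4,6}: no change
Constraint 2 (W < Y) on D(W)={2,3,4,6} D(Y)={2,3,4,5,6}: W {2,3,4,6}->{2,3,4}; Y {2,3,4,5,6}->{3,4,5,6}
So after constraint 2: D(W) = {2,3,4}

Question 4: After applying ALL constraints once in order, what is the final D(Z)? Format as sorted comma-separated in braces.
Constraint 1 (Y != W) on D(Y)={2,3,4,5,6} D(W)={2,3,4,6}: no change
Constraint 2 (W < Y) on D(W)={2,3,4,6} D(Y)={2,3,4,5,6}: W {2,3,4,6}->{2,3,4}; Y {2,3,4,5,6}->{3,4,5,6}
Constraint 3 (Y != W) on D(Y)={3,4,5,6} D(W)={2,3,4}: no change
Constraint 4 (Z + Y = W) on D(Z)={2,3,4,5,6} D(Y)={3,4,5,6} D(W)={2,3,4}: Z {2,3,4,5,6}->{}; Y {3,4,5,6}->{}; W {2,3,4}->{}
So after all 4 constraints: D(Z) = {}

Answer: {}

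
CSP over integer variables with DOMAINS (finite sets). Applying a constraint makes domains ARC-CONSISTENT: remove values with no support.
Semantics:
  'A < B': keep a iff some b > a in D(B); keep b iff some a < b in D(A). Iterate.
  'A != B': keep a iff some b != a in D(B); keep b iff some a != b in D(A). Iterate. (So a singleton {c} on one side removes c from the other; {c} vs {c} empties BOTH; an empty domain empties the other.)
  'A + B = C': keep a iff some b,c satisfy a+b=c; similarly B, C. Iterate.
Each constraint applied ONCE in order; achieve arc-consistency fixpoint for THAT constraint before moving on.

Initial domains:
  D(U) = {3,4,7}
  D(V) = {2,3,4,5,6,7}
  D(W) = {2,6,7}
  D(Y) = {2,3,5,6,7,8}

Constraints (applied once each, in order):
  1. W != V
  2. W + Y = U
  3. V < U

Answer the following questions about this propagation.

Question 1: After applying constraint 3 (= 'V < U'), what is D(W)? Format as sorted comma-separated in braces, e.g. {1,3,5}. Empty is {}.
Answer: {2}

Derivation:
Constraint 1 (W != V) on D(W)={2,6,7} D(V)={2,3,4,5,6,7}: no change
Constraint 2 (W + Y = U) on D(W)={2,6,7} D(Y)={2,3,5,6,7,8} D(U)={3,4,7}: W {2,6,7}->{2}; Y {2,3,5,6,7,8}->{2,5}; U {3,4,7}->{4,7}
Constraint 3 (V < U) on D(V)={2,3,4,5,6,7} D(U)={4,7}: V {2,3,4,5,6,7}->{2,3,4,5,6}
So after constraint 3: D(W) = {2}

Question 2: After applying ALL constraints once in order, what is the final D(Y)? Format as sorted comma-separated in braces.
Constraint 1 (W != V) on D(W)={2,6,7} D(V)={2,3,4,5,6,7}: no change
Constraint 2 (W + Y = U) on D(W)={2,6,7} D(Y)={2,3,5,6,7,8} D(U)={3,4,7}: W {2,6,7}->{2}; Y {2,3,5,6,7,8}->{2,5}; U {3,4,7}->{4,7}
Constraint 3 (V < U) on D(V)={2,3,4,5,6,7} D(U)={4,7}: V {2,3,4,5,6,7}->{2,3,4,5,6}
So after all 3 constraints: D(Y) = {2,5}

Answer: {2,5}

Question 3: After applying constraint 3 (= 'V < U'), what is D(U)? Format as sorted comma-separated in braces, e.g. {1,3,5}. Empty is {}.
Constraint 1 (W != V) on D(W)={2,6,7} D(V)={2,3,4,5,6,7}: no change
Constraint 2 (W + Y = U) on D(W)={2,6,7} D(Y)={2,3,5,6,7,8} D(U)={3,4,7}: W {2,6,7}->{2}; Y {2,3,5,6,7,8}->{2,5}; U {3,4,7}->{4,7}
Constraint 3 (V < U) on D(V)={2,3,4,5,6,7} D(U)={4,7}: V {2,3,4,5,6,7}->{2,3,4,5,6}
So after constraint 3: D(U) = {4,7}

Answer: {4,7}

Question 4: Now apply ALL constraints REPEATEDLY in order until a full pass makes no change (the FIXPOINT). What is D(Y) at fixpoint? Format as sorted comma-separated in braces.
pass 0 (initial): D(Y)={2,3,5,6,7,8}
pass 1: U {3,4,7}->{4,7}; V {2,3,4,5,6,7}->{2,3,4,5,6}; W {2,6,7}->{2}; Y {2,3,5,6,7,8}->{2,5}
pass 2: V {2,3,4,5,6}->{3,4,5,6}
pass 3: no change
Fixpoint after 3 passes: D(Y) = {2,5}

Answer: {2,5}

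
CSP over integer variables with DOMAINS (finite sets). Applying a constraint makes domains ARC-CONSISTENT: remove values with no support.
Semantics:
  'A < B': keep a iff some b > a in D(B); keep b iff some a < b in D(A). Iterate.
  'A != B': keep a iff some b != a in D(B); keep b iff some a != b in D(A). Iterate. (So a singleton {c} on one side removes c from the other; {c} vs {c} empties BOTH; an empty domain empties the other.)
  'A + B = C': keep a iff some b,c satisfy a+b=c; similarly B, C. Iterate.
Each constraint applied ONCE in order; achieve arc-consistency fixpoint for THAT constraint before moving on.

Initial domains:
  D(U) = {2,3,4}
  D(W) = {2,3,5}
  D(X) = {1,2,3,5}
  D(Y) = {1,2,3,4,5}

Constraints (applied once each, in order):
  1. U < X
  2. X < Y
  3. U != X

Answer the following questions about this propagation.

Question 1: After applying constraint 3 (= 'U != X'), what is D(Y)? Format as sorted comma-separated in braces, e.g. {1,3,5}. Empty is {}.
Answer: {4,5}

Derivation:
Constraint 1 (U < X) on D(U)={2,3,4} D(X)={1,2,3,5}: X {1,2,3,5}->{3,5}
Constraint 2 (X < Y) on D(X)={3,5} D(Y)={1,2,3,4,5}: X {3,5}->{3}; Y {1,2,3,4,5}->{4,5}
Constraint 3 (U != X) on D(U)={2,3,4} D(X)={3}: U {2,3,4}->{2,4}
So after constraint 3: D(Y) = {4,5}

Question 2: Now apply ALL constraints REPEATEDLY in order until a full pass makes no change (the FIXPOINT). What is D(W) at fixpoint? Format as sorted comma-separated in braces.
pass 0 (initial): D(W)={2,3,5}
pass 1: U {2,3,4}->{2,4}; X {1,2,3,5}->{3}; Y {1,2,3,4,5}->{4,5}
pass 2: U {2,4}->{2}
pass 3: no change
Fixpoint after 3 passes: D(W) = {2,3,5}

Answer: {2,3,5}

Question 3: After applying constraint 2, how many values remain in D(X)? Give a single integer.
Constraint 1 (U < X) on D(U)={2,3,4} D(X)={1,2,3,5}: X {1,2,3,5}->{3,5}
Constraint 2 (X < Y) on D(X)={3,5} D(Y)={1,2,3,4,5}: X {3,5}->{3}; Y {1,2,3,4,5}->{4,5}
So after constraint 2: D(X)={3}, size = 1

Answer: 1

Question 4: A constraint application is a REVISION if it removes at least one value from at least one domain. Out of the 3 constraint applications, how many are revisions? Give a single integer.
Constraint 1 (U < X) on D(U)={2,3,4} D(X)={1,2,3,5}: X {1,2,3,5}->{3,5} => REVISION
Constraint 2 (X < Y) on D(X)={3,5} D(Y)={1,2,3,4,5}: X {3,5}->{3}; Y {1,2,3,4,5}->{4,5} => REVISION
Constraint 3 (U != X) on D(U)={2,3,4} D(X)={3}: U {2,3,4}->{2,4} => REVISION
Total revisions = 3

Answer: 3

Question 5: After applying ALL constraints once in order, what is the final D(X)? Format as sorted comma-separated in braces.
Answer: {3}

Derivation:
Constraint 1 (U < X) on D(U)={2,3,4} D(X)={1,2,3,5}: X {1,2,3,5}->{3,5}
Constraint 2 (X < Y) on D(X)={3,5} D(Y)={1,2,3,4,5}: X {3,5}->{3}; Y {1,2,3,4,5}->{4,5}
Constraint 3 (U != X) on D(U)={2,3,4} D(X)={3}: U {2,3,4}->{2,4}
So after all 3 constraints: D(X) = {3}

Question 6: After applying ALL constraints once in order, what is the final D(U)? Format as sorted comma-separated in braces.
Answer: {2,4}

Derivation:
Constraint 1 (U < X) on D(U)={2,3,4} D(X)={1,2,3,5}: X {1,2,3,5}->{3,5}
Constraint 2 (X < Y) on D(X)={3,5} D(Y)={1,2,3,4,5}: X {3,5}->{3}; Y {1,2,3,4,5}->{4,5}
Constraint 3 (U != X) on D(U)={2,3,4} D(X)={3}: U {2,3,4}->{2,4}
So after all 3 constraints: D(U) = {2,4}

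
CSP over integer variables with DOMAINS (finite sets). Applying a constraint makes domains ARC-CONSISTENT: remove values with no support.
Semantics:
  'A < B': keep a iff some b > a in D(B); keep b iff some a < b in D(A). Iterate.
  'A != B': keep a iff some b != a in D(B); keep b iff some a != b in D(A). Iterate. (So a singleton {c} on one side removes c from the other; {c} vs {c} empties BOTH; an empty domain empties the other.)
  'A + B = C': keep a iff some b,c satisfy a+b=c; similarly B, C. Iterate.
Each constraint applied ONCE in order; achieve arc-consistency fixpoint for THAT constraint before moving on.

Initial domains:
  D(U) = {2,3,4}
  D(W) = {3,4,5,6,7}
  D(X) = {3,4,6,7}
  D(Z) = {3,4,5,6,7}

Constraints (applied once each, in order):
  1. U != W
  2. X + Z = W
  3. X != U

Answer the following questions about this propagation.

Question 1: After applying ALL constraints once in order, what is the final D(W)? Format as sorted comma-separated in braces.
Answer: {6,7}

Derivation:
Constraint 1 (U != W) on D(U)={2,3,4} D(W)={3,4,5,6,7}: no change
Constraint 2 (X + Z = W) on D(X)={3,4,6,7} D(Z)={3,4,5,6,7} D(W)={3,4,5,6,7}: X {3,4,6,7}->{3,4}; Z {3,4,5,6,7}->{3,4}; W {3,4,5,6,7}->{6,7}
Constraint 3 (X != U) on D(X)={3,4} D(U)={2,3,4}: no change
So after all 3 constraints: D(W) = {6,7}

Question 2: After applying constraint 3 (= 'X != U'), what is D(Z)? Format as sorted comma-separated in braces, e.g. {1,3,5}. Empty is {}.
Constraint 1 (U != W) on D(U)={2,3,4} D(W)={3,4,5,6,7}: no change
Constraint 2 (X + Z = W) on D(X)={3,4,6,7} D(Z)={3,4,5,6,7} D(W)={3,4,5,6,7}: X {3,4,6,7}->{3,4}; Z {3,4,5,6,7}->{3,4}; W {3,4,5,6,7}->{6,7}
Constraint 3 (X != U) on D(X)={3,4} D(U)={2,3,4}: no change
So after constraint 3: D(Z) = {3,4}

Answer: {3,4}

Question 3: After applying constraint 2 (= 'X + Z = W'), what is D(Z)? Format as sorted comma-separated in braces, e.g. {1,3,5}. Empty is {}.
Constraint 1 (U != W) on D(U)={2,3,4} D(W)={3,4,5,6,7}: no change
Constraint 2 (X + Z = W) on D(X)={3,4,6,7} D(Z)={3,4,5,6,7} D(W)={3,4,5,6,7}: X {3,4,6,7}->{3,4}; Z {3,4,5,6,7}->{3,4}; W {3,4,5,6,7}->{6,7}
So after constraint 2: D(Z) = {3,4}

Answer: {3,4}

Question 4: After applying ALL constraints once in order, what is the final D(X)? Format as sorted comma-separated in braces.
Answer: {3,4}

Derivation:
Constraint 1 (U != W) on D(U)={2,3,4} D(W)={3,4,5,6,7}: no change
Constraint 2 (X + Z = W) on D(X)={3,4,6,7} D(Z)={3,4,5,6,7} D(W)={3,4,5,6,7}: X {3,4,6,7}->{3,4}; Z {3,4,5,6,7}->{3,4}; W {3,4,5,6,7}->{6,7}
Constraint 3 (X != U) on D(X)={3,4} D(U)={2,3,4}: no change
So after all 3 constraints: D(X) = {3,4}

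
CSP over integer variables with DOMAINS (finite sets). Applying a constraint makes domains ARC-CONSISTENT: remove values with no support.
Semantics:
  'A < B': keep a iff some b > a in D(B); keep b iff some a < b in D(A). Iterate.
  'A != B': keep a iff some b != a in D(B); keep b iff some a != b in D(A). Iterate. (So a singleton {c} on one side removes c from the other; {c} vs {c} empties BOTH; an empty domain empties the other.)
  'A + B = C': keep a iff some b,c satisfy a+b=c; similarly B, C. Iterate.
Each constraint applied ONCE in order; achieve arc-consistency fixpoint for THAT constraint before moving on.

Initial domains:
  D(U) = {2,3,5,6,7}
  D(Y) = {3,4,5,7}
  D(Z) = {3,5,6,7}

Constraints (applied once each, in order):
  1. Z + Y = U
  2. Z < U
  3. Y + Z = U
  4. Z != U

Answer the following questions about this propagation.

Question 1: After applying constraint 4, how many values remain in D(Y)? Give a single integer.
Constraint 1 (Z + Y = U) on D(Z)={3,5,6,7} D(Y)={3,4,5,7} D(U)={2,3,5,6,7}: Z {3,5,6,7}->{3}; Y {3,4,5,7}->{3,4}; U {2,3,5,6,7}->{6,7}
Constraint 2 (Z < U) on D(Z)={3} D(U)={6,7}: no change
Constraint 3 (Y + Z = U) on D(Y)={3,4} D(Z)={3} D(U)={6,7}: no change
Constraint 4 (Z != U) on D(Z)={3} D(U)={6,7}: no change
So after constraint 4: D(Y)={3,4}, size = 2

Answer: 2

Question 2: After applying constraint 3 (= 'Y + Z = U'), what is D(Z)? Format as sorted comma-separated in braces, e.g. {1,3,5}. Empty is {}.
Answer: {3}

Derivation:
Constraint 1 (Z + Y = U) on D(Z)={3,5,6,7} D(Y)={3,4,5,7} D(U)={2,3,5,6,7}: Z {3,5,6,7}->{3}; Y {3,4,5,7}->{3,4}; U {2,3,5,6,7}->{6,7}
Constraint 2 (Z < U) on D(Z)={3} D(U)={6,7}: no change
Constraint 3 (Y + Z = U) on D(Y)={3,4} D(Z)={3} D(U)={6,7}: no change
So after constraint 3: D(Z) = {3}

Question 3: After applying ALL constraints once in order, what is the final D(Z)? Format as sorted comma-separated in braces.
Answer: {3}

Derivation:
Constraint 1 (Z + Y = U) on D(Z)={3,5,6,7} D(Y)={3,4,5,7} D(U)={2,3,5,6,7}: Z {3,5,6,7}->{3}; Y {3,4,5,7}->{3,4}; U {2,3,5,6,7}->{6,7}
Constraint 2 (Z < U) on D(Z)={3} D(U)={6,7}: no change
Constraint 3 (Y + Z = U) on D(Y)={3,4} D(Z)={3} D(U)={6,7}: no change
Constraint 4 (Z != U) on D(Z)={3} D(U)={6,7}: no change
So after all 4 constraints: D(Z) = {3}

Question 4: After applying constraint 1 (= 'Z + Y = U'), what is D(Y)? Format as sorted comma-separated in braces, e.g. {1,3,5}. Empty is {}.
Constraint 1 (Z + Y = U) on D(Z)={3,5,6,7} D(Y)={3,4,5,7} D(U)={2,3,5,6,7}: Z {3,5,6,7}->{3}; Y {3,4,5,7}->{3,4}; U {2,3,5,6,7}->{6,7}
So after constraint 1: D(Y) = {3,4}

Answer: {3,4}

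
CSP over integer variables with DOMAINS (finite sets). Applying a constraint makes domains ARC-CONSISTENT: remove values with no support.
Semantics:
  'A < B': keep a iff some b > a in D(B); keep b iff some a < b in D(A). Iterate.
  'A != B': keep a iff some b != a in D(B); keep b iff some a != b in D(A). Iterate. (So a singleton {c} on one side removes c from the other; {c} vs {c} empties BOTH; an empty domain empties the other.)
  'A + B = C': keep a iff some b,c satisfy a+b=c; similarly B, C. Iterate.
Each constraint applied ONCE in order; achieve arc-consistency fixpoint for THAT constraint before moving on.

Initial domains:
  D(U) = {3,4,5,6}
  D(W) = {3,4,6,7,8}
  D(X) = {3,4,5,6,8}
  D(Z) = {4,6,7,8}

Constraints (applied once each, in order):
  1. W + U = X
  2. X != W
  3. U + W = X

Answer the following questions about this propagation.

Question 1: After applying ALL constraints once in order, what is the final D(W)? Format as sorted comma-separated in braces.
Answer: {3,4}

Derivation:
Constraint 1 (W + U = X) on D(W)={3,4,6,7,8} D(U)={3,4,5,6} D(X)={3,4,5,6,8}: W {3,4,6,7,8}->{3,4}; U {3,4,5,6}->{3,4,5}; X {3,4,5,6,8}->{6,8}
Constraint 2 (X != W) on D(X)={6,8} D(W)={3,4}: no change
Constraint 3 (U + W = X) on D(U)={3,4,5} D(W)={3,4} D(X)={6,8}: no change
So after all 3 constraints: D(W) = {3,4}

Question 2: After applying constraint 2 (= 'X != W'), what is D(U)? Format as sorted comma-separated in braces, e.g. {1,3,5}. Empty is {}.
Constraint 1 (W + U = X) on D(W)={3,4,6,7,8} D(U)={3,4,5,6} D(X)={3,4,5,6,8}: W {3,4,6,7,8}->{3,4}; U {3,4,5,6}->{3,4,5}; X {3,4,5,6,8}->{6,8}
Constraint 2 (X != W) on D(X)={6,8} D(W)={3,4}: no change
So after constraint 2: D(U) = {3,4,5}

Answer: {3,4,5}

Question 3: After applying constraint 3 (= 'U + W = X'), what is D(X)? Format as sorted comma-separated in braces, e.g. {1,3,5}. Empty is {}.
Constraint 1 (W + U = X) on D(W)={3,4,6,7,8} D(U)={3,4,5,6} D(X)={3,4,5,6,8}: W {3,4,6,7,8}->{3,4}; U {3,4,5,6}->{3,4,5}; X {3,4,5,6,8}->{6,8}
Constraint 2 (X != W) on D(X)={6,8} D(W)={3,4}: no change
Constraint 3 (U + W = X) on D(U)={3,4,5} D(W)={3,4} D(X)={6,8}: no change
So after constraint 3: D(X) = {6,8}

Answer: {6,8}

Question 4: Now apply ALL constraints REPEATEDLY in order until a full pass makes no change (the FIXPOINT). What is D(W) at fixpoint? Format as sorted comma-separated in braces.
pass 0 (initial): D(W)={3,4,6,7,8}
pass 1: U {3,4,5,6}->{3,4,5}; W {3,4,6,7,8}->{3,4}; X {3,4,5,6,8}->{6,8}
pass 2: no change
Fixpoint after 2 passes: D(W) = {3,4}

Answer: {3,4}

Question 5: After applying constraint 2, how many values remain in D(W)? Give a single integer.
Answer: 2

Derivation:
Constraint 1 (W + U = X) on D(W)={3,4,6,7,8} D(U)={3,4,5,6} D(X)={3,4,5,6,8}: W {3,4,6,7,8}->{3,4}; U {3,4,5,6}->{3,4,5}; X {3,4,5,6,8}->{6,8}
Constraint 2 (X != W) on D(X)={6,8} D(W)={3,4}: no change
So after constraint 2: D(W)={3,4}, size = 2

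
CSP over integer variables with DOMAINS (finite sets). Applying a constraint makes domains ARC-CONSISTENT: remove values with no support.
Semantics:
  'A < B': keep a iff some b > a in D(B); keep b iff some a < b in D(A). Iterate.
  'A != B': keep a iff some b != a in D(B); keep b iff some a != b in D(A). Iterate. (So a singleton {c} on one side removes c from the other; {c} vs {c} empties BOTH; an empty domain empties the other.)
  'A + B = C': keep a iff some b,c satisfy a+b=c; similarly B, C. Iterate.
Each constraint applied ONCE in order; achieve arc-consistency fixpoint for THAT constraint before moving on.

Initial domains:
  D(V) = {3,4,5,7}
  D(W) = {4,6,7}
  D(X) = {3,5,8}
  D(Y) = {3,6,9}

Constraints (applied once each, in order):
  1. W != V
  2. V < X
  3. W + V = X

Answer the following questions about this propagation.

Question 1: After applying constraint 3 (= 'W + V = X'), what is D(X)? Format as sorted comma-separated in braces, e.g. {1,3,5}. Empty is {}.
Constraint 1 (W != V) on D(W)={4,6,7} D(V)={3,4,5,7}: no change
Constraint 2 (V < X) on D(V)={3,4,5,7} D(X)={3,5,8}: X {3,5,8}->{5,8}
Constraint 3 (W + V = X) on D(W)={4,6,7} D(V)={3,4,5,7} D(X)={5,8}: W {4,6,7}->{4}; V {3,4,5,7}->{4}; X {5,8}->{8}
So after constraint 3: D(X) = {8}

Answer: {8}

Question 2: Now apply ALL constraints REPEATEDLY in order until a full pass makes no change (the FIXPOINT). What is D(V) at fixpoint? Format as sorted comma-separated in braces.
pass 0 (initial): D(V)={3,4,5,7}
pass 1: V {3,4,5,7}->{4}; W {4,6,7}->{4}; X {3,5,8}->{8}
pass 2: V {4}->{}; W {4}->{}; X {8}->{}
pass 3: no change
Fixpoint after 3 passes: D(V) = {}

Answer: {}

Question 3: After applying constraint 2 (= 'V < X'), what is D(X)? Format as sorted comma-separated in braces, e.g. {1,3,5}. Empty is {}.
Constraint 1 (W != V) on D(W)={4,6,7} D(V)={3,4,5,7}: no change
Constraint 2 (V < X) on D(V)={3,4,5,7} D(X)={3,5,8}: X {3,5,8}->{5,8}
So after constraint 2: D(X) = {5,8}

Answer: {5,8}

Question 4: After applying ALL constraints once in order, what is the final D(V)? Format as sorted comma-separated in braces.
Constraint 1 (W != V) on D(W)={4,6,7} D(V)={3,4,5,7}: no change
Constraint 2 (V < X) on D(V)={3,4,5,7} D(X)={3,5,8}: X {3,5,8}->{5,8}
Constraint 3 (W + V = X) on D(W)={4,6,7} D(V)={3,4,5,7} D(X)={5,8}: W {4,6,7}->{4}; V {3,4,5,7}->{4}; X {5,8}->{8}
So after all 3 constraints: D(V) = {4}

Answer: {4}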